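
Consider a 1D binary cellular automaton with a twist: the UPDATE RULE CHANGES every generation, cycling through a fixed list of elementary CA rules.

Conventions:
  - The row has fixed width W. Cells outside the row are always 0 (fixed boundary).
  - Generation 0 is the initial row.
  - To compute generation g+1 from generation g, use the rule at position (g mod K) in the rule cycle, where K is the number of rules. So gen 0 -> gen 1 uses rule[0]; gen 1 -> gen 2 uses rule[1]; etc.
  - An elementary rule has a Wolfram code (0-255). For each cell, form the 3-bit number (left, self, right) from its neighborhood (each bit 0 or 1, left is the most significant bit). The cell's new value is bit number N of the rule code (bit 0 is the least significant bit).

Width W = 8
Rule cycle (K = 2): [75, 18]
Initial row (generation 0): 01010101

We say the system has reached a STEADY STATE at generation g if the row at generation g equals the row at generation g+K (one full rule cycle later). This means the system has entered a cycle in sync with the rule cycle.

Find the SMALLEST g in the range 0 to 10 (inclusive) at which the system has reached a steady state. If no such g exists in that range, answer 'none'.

Gen 0: 01010101
Gen 1 (rule 75): 10000000
Gen 2 (rule 18): 01000000
Gen 3 (rule 75): 10011111
Gen 4 (rule 18): 01100000
Gen 5 (rule 75): 11101111
Gen 6 (rule 18): 00000000
Gen 7 (rule 75): 11111111
Gen 8 (rule 18): 00000000
Gen 9 (rule 75): 11111111
Gen 10 (rule 18): 00000000
Gen 11 (rule 75): 11111111
Gen 12 (rule 18): 00000000

Answer: 6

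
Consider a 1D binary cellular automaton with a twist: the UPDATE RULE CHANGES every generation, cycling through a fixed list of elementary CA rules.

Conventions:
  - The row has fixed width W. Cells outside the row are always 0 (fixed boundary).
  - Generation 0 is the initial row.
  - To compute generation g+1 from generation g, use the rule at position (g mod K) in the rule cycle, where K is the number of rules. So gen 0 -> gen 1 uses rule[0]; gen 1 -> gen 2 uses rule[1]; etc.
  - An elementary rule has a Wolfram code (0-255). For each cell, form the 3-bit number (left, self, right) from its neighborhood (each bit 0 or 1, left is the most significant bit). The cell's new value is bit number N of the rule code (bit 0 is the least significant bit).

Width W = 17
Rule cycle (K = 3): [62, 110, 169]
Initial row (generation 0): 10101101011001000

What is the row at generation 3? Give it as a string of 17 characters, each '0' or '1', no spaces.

Gen 0: 10101101011001000
Gen 1 (rule 62): 11111011110111100
Gen 2 (rule 110): 10001110011100100
Gen 3 (rule 169): 00101100011000001

Answer: 00101100011000001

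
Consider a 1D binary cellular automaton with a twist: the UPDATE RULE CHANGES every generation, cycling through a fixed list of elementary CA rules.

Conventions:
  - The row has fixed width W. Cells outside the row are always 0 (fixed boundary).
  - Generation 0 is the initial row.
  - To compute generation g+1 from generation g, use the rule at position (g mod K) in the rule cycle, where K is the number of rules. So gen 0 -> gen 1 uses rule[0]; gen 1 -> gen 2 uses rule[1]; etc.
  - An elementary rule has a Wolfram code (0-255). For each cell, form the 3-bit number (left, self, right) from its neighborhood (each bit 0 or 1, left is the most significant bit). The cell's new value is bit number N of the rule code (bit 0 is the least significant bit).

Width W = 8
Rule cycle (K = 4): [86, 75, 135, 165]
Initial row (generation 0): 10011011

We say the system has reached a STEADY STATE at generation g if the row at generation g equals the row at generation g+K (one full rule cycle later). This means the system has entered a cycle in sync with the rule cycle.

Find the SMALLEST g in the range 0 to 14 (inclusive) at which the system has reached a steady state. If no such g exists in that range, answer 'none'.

Gen 0: 10011011
Gen 1 (rule 86): 11101001
Gen 2 (rule 75): 10100010
Gen 3 (rule 135): 10101110
Gen 4 (rule 165): 11110100
Gen 5 (rule 86): 00010110
Gen 6 (rule 75): 11100110
Gen 7 (rule 135): 01001000
Gen 8 (rule 165): 01001011
Gen 9 (rule 86): 11111001
Gen 10 (rule 75): 10001010
Gen 11 (rule 135): 10111010
Gen 12 (rule 165): 11010110
Gen 13 (rule 86): 01010011
Gen 14 (rule 75): 10000111
Gen 15 (rule 135): 10111010
Gen 16 (rule 165): 11010110
Gen 17 (rule 86): 01010011
Gen 18 (rule 75): 10000111

Answer: 11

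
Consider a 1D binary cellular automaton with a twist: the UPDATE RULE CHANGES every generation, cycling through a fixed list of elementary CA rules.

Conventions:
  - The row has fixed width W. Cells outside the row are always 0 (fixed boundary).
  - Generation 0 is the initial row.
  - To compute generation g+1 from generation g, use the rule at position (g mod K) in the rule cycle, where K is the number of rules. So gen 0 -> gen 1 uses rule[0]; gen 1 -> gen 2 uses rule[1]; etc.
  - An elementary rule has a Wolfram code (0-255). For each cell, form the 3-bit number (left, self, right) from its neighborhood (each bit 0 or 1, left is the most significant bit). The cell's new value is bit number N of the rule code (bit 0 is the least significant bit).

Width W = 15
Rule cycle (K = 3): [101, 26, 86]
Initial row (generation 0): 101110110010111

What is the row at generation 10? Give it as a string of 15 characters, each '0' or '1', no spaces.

Answer: 100001101011111

Derivation:
Gen 0: 101110110010111
Gen 1 (rule 101): 110011010011001
Gen 2 (rule 26): 101110001110110
Gen 3 (rule 86): 100011010010011
Gen 4 (rule 101): 101001110010001
Gen 5 (rule 26): 000111001101010
Gen 6 (rule 86): 001001110101011
Gen 7 (rule 101): 101000011111101
Gen 8 (rule 26): 000100110000000
Gen 9 (rule 86): 001111011000000
Gen 10 (rule 101): 100001101011111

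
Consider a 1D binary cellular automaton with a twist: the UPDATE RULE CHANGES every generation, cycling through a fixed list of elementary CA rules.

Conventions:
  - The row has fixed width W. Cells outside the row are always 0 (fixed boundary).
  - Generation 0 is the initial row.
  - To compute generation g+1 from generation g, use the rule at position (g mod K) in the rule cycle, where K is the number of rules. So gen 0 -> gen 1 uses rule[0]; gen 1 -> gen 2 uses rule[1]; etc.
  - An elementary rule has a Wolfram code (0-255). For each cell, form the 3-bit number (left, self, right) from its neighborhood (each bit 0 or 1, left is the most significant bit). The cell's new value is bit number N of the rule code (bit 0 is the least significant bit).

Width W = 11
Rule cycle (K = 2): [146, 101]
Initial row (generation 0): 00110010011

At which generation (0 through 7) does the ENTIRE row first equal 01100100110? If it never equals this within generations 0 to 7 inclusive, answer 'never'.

Gen 0: 00110010011
Gen 1 (rule 146): 01001101100
Gen 2 (rule 101): 01000110101
Gen 3 (rule 146): 10101000000
Gen 4 (rule 101): 11111011111
Gen 5 (rule 146): 01110001110
Gen 6 (rule 101): 00010100010
Gen 7 (rule 146): 00100010101

Answer: never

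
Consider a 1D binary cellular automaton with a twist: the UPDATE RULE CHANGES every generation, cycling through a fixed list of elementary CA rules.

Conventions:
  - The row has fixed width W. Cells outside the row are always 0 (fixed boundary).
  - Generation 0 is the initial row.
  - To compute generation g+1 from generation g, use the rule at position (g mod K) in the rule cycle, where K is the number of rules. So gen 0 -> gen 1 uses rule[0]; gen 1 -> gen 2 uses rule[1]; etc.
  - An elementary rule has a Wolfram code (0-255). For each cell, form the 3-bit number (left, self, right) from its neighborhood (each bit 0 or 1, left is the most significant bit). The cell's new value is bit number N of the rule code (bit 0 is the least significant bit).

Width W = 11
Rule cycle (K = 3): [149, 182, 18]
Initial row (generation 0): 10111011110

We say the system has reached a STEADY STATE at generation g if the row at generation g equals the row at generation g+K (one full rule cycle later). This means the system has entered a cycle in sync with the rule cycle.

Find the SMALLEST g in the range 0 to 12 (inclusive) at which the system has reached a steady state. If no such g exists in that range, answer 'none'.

Gen 0: 10111011110
Gen 1 (rule 149): 10010001101
Gen 2 (rule 182): 11111010011
Gen 3 (rule 18): 00000001100
Gen 4 (rule 149): 11111100011
Gen 5 (rule 182): 01111010100
Gen 6 (rule 18): 10000000010
Gen 7 (rule 149): 11111111011
Gen 8 (rule 182): 01111110100
Gen 9 (rule 18): 10000000010
Gen 10 (rule 149): 11111111011
Gen 11 (rule 182): 01111110100
Gen 12 (rule 18): 10000000010
Gen 13 (rule 149): 11111111011
Gen 14 (rule 182): 01111110100
Gen 15 (rule 18): 10000000010

Answer: 6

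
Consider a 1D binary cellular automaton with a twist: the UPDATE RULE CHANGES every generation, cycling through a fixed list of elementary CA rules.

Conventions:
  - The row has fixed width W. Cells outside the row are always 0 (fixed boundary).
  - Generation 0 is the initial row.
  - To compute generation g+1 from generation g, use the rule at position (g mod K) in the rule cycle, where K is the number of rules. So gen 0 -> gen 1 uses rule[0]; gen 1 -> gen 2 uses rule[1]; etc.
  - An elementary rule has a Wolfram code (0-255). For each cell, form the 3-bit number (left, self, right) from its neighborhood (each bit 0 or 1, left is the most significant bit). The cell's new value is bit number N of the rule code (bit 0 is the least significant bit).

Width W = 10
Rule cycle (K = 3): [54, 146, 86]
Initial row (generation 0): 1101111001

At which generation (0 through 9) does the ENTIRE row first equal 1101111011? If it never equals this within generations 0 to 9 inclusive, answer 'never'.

Answer: 3

Derivation:
Gen 0: 1101111001
Gen 1 (rule 54): 0010000111
Gen 2 (rule 146): 0101001010
Gen 3 (rule 86): 1101111011
Gen 4 (rule 54): 0010000100
Gen 5 (rule 146): 0101001010
Gen 6 (rule 86): 1101111011
Gen 7 (rule 54): 0010000100
Gen 8 (rule 146): 0101001010
Gen 9 (rule 86): 1101111011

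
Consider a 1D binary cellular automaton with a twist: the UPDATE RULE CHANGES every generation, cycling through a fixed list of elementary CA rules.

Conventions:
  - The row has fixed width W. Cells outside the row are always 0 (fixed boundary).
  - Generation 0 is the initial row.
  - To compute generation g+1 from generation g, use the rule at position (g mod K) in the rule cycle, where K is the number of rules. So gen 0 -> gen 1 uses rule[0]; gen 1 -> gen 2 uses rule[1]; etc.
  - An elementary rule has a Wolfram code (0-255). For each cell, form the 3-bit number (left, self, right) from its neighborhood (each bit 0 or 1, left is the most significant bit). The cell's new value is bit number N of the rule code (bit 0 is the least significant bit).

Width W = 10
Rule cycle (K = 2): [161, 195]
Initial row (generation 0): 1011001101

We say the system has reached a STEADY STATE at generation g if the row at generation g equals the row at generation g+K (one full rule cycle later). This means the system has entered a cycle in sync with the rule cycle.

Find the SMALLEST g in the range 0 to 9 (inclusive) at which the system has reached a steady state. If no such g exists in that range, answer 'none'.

Answer: none

Derivation:
Gen 0: 1011001101
Gen 1 (rule 161): 0100000010
Gen 2 (rule 195): 1001111100
Gen 3 (rule 161): 0000111001
Gen 4 (rule 195): 1111011010
Gen 5 (rule 161): 0110100100
Gen 6 (rule 195): 1010001001
Gen 7 (rule 161): 0100100000
Gen 8 (rule 195): 1001001111
Gen 9 (rule 161): 0000000110
Gen 10 (rule 195): 1111111010
Gen 11 (rule 161): 0111110100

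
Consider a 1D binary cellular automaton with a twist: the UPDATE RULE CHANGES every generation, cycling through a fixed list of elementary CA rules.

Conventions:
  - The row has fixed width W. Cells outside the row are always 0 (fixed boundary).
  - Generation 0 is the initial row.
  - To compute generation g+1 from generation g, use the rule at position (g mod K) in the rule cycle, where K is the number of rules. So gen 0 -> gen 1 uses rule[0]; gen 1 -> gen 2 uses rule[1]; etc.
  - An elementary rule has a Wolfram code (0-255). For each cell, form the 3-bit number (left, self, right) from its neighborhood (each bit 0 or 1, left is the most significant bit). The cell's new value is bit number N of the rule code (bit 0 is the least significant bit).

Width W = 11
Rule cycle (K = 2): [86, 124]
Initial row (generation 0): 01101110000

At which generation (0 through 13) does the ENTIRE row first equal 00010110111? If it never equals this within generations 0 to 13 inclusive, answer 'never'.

Gen 0: 01101110000
Gen 1 (rule 86): 10100011000
Gen 2 (rule 124): 11110011100
Gen 3 (rule 86): 00011100110
Gen 4 (rule 124): 00010110111
Gen 5 (rule 86): 00110010001
Gen 6 (rule 124): 00111011001
Gen 7 (rule 86): 01001001111
Gen 8 (rule 124): 01101101001
Gen 9 (rule 86): 10100101111
Gen 10 (rule 124): 11110111001
Gen 11 (rule 86): 00010001111
Gen 12 (rule 124): 00011001001
Gen 13 (rule 86): 00101111111

Answer: 4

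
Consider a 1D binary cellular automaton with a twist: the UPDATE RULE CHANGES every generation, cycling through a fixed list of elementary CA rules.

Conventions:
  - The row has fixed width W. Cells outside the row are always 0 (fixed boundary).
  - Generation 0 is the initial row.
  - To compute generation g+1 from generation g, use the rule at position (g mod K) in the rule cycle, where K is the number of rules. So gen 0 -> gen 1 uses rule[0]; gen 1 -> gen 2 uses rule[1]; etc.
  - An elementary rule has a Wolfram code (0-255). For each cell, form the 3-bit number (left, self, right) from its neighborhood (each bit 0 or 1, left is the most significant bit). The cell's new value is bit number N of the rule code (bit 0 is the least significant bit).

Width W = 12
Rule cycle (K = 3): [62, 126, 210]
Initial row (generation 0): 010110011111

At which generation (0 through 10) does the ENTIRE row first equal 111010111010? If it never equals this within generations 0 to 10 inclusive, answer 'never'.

Answer: never

Derivation:
Gen 0: 010110011111
Gen 1 (rule 62): 111101110000
Gen 2 (rule 126): 100111011000
Gen 3 (rule 210): 011011001100
Gen 4 (rule 62): 110110111010
Gen 5 (rule 126): 111111101111
Gen 6 (rule 210): 011111100111
Gen 7 (rule 62): 110000011100
Gen 8 (rule 126): 111000110110
Gen 9 (rule 210): 011101010011
Gen 10 (rule 62): 110011111110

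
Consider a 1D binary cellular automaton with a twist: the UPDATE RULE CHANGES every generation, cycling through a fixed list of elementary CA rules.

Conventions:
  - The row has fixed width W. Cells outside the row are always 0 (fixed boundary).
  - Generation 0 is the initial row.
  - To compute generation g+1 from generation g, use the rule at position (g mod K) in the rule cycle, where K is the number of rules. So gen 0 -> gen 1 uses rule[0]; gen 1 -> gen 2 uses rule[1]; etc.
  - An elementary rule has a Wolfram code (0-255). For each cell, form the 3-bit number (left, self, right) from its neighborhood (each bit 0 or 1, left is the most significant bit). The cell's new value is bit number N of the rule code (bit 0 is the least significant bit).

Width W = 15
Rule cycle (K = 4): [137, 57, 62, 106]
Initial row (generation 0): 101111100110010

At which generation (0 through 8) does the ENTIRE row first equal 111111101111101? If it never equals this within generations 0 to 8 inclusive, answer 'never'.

Answer: never

Derivation:
Gen 0: 101111100110010
Gen 1 (rule 137): 001111000100000
Gen 2 (rule 57): 101000110011111
Gen 3 (rule 62): 111101101110000
Gen 4 (rule 106): 100111111010000
Gen 5 (rule 137): 000111110000111
Gen 6 (rule 57): 110100001110100
Gen 7 (rule 62): 101110011001110
Gen 8 (rule 106): 011010111011010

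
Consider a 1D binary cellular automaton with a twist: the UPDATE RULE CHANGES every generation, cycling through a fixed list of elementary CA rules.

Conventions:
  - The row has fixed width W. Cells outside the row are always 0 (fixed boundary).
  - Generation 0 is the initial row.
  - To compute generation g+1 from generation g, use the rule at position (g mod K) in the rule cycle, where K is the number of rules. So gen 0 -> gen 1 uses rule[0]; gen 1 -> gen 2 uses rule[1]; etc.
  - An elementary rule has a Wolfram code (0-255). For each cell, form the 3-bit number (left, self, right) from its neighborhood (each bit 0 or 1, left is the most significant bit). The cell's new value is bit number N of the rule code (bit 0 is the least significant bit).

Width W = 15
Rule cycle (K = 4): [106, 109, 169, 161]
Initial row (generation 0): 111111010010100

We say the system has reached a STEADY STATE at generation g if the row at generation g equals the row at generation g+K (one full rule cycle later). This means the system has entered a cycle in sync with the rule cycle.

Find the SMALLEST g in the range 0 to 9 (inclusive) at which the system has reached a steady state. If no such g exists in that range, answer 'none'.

Gen 0: 111111010010100
Gen 1 (rule 106): 100001100101000
Gen 2 (rule 109): 101101100111011
Gen 3 (rule 169): 011011000110110
Gen 4 (rule 161): 000100010001000
Gen 5 (rule 106): 001000100010000
Gen 6 (rule 109): 101010101010111
Gen 7 (rule 169): 010101010101110
Gen 8 (rule 161): 001010101010100
Gen 9 (rule 106): 010101010101000
Gen 10 (rule 109): 011111111111011
Gen 11 (rule 169): 011111111110110
Gen 12 (rule 161): 001111111101000
Gen 13 (rule 106): 011000000110000

Answer: none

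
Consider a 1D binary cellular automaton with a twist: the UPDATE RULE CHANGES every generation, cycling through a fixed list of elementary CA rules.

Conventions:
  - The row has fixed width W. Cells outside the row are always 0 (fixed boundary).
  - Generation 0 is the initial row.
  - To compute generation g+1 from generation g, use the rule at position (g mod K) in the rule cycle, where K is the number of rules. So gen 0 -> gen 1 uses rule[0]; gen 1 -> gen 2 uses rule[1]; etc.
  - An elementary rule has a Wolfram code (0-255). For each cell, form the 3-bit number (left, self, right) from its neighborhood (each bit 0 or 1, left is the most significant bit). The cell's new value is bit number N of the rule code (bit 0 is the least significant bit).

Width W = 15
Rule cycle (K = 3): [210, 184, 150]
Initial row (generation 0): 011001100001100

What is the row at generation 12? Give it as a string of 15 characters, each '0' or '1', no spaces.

Answer: 011010101111011

Derivation:
Gen 0: 011001100001100
Gen 1 (rule 210): 101110110010110
Gen 2 (rule 184): 011101101001101
Gen 3 (rule 150): 101000001110001
Gen 4 (rule 210): 000100010111010
Gen 5 (rule 184): 000010001110101
Gen 6 (rule 150): 000111010100101
Gen 7 (rule 210): 001011000011000
Gen 8 (rule 184): 000110100010100
Gen 9 (rule 150): 001000110110110
Gen 10 (rule 210): 010101010010011
Gen 11 (rule 184): 001010101001010
Gen 12 (rule 150): 011010101111011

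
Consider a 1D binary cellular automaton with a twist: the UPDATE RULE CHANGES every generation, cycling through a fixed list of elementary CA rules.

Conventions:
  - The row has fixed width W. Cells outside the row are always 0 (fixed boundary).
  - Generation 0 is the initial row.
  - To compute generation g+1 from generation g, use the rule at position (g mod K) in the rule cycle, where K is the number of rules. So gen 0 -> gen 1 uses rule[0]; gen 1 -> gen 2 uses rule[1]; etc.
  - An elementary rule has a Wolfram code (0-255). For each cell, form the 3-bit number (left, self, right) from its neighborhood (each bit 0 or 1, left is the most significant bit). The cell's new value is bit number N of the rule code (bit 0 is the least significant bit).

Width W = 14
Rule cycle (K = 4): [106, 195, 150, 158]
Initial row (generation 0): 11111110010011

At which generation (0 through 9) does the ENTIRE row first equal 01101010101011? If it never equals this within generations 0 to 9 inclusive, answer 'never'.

Gen 0: 11111110010011
Gen 1 (rule 106): 10000010100111
Gen 2 (rule 195): 00111100001011
Gen 3 (rule 150): 01011010011000
Gen 4 (rule 158): 11010011110100
Gen 5 (rule 106): 11100110011000
Gen 6 (rule 195): 01101010101011
Gen 7 (rule 150): 10001010101000
Gen 8 (rule 158): 11011010101100
Gen 9 (rule 106): 11111101011100

Answer: 6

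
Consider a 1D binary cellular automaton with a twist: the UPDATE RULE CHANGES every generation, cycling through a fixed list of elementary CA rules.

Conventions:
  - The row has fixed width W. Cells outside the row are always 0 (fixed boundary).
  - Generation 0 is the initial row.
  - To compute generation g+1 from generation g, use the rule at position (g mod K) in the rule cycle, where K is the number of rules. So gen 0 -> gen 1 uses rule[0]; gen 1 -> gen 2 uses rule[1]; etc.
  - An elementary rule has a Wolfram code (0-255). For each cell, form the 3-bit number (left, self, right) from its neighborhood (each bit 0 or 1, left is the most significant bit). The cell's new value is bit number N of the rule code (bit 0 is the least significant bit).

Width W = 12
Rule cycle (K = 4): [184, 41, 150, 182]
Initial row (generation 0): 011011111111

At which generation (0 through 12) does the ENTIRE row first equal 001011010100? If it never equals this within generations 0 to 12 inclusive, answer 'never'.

Answer: 9

Derivation:
Gen 0: 011011111111
Gen 1 (rule 184): 010111111110
Gen 2 (rule 41): 001100000000
Gen 3 (rule 150): 010010000000
Gen 4 (rule 182): 111111000000
Gen 5 (rule 184): 111110100000
Gen 6 (rule 41): 100001001111
Gen 7 (rule 150): 110011110110
Gen 8 (rule 182): 001101101001
Gen 9 (rule 184): 001011010100
Gen 10 (rule 41): 100110101001
Gen 11 (rule 150): 111000101111
Gen 12 (rule 182): 010101110110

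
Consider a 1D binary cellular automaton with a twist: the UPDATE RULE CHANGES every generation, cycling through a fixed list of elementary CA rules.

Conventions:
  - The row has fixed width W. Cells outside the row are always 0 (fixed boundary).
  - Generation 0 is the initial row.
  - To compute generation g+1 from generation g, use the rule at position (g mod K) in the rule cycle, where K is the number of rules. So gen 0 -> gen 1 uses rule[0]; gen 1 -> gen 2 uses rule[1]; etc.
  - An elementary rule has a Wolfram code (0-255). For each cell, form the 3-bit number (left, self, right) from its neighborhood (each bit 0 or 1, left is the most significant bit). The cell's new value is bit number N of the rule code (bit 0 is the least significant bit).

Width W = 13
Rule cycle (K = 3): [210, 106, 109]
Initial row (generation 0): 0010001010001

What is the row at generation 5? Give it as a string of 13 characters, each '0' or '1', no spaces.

Answer: 1100100011100

Derivation:
Gen 0: 0010001010001
Gen 1 (rule 210): 0101010001010
Gen 2 (rule 106): 1010100010100
Gen 3 (rule 109): 1111101011101
Gen 4 (rule 210): 0111100001100
Gen 5 (rule 106): 1100100011100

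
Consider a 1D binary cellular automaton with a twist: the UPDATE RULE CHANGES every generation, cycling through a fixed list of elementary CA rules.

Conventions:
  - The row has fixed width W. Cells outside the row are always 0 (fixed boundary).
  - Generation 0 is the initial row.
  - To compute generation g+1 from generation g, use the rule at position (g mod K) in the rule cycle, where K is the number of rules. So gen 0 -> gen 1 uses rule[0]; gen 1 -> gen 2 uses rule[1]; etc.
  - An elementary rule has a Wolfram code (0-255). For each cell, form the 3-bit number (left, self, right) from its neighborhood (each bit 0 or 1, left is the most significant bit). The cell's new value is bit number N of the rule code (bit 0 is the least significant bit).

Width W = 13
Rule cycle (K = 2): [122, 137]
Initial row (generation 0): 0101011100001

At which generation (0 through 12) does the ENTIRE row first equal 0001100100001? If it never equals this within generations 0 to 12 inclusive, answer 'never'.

Answer: 12

Derivation:
Gen 0: 0101011100001
Gen 1 (rule 122): 1010110110010
Gen 2 (rule 137): 0000100100000
Gen 3 (rule 122): 0001011010000
Gen 4 (rule 137): 1100010000111
Gen 5 (rule 122): 1110101001101
Gen 6 (rule 137): 1100000001000
Gen 7 (rule 122): 1110000010100
Gen 8 (rule 137): 1100111000001
Gen 9 (rule 122): 1111101100010
Gen 10 (rule 137): 1111001001000
Gen 11 (rule 122): 1001110110100
Gen 12 (rule 137): 0001100100001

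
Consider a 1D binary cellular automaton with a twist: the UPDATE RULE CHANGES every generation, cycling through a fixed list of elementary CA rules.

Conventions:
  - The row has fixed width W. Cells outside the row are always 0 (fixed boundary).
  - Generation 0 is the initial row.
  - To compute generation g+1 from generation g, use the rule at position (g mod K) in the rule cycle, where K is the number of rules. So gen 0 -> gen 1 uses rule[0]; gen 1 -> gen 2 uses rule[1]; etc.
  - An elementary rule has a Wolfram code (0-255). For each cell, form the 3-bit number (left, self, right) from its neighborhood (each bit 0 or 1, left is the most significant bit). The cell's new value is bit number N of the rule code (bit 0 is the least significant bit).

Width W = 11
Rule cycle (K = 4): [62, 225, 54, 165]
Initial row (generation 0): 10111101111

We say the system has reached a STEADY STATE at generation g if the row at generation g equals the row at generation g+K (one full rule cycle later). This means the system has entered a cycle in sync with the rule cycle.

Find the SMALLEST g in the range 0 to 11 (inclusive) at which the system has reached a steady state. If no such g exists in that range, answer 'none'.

Answer: 3

Derivation:
Gen 0: 10111101111
Gen 1 (rule 62): 11100011000
Gen 2 (rule 225): 01101001011
Gen 3 (rule 54): 10011111100
Gen 4 (rule 165): 10001111001
Gen 5 (rule 62): 11011000111
Gen 6 (rule 225): 01101010011
Gen 7 (rule 54): 10011111100
Gen 8 (rule 165): 10001111001
Gen 9 (rule 62): 11011000111
Gen 10 (rule 225): 01101010011
Gen 11 (rule 54): 10011111100
Gen 12 (rule 165): 10001111001
Gen 13 (rule 62): 11011000111
Gen 14 (rule 225): 01101010011
Gen 15 (rule 54): 10011111100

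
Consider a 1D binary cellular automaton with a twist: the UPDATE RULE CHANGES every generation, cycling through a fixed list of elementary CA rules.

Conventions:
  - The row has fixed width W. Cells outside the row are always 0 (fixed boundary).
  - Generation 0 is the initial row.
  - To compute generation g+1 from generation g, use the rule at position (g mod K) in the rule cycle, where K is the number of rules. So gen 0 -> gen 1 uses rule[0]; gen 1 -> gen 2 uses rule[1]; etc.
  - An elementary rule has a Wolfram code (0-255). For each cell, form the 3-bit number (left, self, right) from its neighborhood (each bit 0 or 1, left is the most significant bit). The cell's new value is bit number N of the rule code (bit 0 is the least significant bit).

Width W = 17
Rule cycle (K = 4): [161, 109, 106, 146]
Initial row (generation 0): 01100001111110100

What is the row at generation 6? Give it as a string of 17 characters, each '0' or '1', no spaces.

Answer: 11011010110100101

Derivation:
Gen 0: 01100001111110100
Gen 1 (rule 161): 00001100111101001
Gen 2 (rule 109): 11101100100111001
Gen 3 (rule 106): 10111101001101010
Gen 4 (rule 146): 00011000110000001
Gen 5 (rule 161): 11000010000111100
Gen 6 (rule 109): 11011010110100101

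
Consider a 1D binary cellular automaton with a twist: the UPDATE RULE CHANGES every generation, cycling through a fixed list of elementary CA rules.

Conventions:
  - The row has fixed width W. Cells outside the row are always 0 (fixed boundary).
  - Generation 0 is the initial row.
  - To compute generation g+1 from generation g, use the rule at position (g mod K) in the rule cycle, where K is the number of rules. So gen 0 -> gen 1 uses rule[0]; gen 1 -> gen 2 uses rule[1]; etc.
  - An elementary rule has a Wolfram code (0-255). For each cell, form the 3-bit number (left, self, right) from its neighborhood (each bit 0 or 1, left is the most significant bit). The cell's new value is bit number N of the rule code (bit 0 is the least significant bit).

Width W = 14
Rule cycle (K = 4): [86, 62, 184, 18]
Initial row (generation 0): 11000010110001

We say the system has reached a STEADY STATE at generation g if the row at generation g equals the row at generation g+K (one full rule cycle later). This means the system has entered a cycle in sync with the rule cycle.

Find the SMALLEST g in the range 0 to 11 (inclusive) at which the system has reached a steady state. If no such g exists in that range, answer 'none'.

Answer: 4

Derivation:
Gen 0: 11000010110001
Gen 1 (rule 86): 01100110011011
Gen 2 (rule 62): 11011101110110
Gen 3 (rule 184): 10111011101101
Gen 4 (rule 18): 00000000000000
Gen 5 (rule 86): 00000000000000
Gen 6 (rule 62): 00000000000000
Gen 7 (rule 184): 00000000000000
Gen 8 (rule 18): 00000000000000
Gen 9 (rule 86): 00000000000000
Gen 10 (rule 62): 00000000000000
Gen 11 (rule 184): 00000000000000
Gen 12 (rule 18): 00000000000000
Gen 13 (rule 86): 00000000000000
Gen 14 (rule 62): 00000000000000
Gen 15 (rule 184): 00000000000000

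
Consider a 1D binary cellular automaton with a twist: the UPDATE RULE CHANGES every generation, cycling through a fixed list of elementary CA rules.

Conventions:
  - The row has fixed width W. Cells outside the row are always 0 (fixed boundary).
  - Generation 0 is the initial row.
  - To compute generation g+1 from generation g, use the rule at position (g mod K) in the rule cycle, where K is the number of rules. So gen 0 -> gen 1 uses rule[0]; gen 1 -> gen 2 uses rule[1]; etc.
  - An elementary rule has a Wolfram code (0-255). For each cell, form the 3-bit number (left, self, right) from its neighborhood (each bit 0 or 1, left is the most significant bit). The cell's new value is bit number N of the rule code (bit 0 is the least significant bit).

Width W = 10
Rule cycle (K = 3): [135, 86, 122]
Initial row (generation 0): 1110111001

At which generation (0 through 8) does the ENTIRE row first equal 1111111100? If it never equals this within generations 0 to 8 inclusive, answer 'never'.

Gen 0: 1110111001
Gen 1 (rule 135): 0100010011
Gen 2 (rule 86): 1110111101
Gen 3 (rule 122): 1011100110
Gen 4 (rule 135): 1001001000
Gen 5 (rule 86): 1111111100
Gen 6 (rule 122): 1000000110
Gen 7 (rule 135): 1011111000
Gen 8 (rule 86): 1000001100

Answer: 5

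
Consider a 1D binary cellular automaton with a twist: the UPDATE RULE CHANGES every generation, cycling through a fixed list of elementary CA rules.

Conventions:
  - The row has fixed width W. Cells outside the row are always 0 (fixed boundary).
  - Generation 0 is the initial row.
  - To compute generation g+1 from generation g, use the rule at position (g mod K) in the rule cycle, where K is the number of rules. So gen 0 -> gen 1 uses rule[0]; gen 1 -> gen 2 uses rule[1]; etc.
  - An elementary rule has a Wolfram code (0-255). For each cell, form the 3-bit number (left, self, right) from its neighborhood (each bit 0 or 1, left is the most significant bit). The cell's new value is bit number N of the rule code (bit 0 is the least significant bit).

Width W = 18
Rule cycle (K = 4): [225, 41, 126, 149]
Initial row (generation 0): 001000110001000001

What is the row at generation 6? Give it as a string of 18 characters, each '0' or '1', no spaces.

Gen 0: 001000110001000001
Gen 1 (rule 225): 100010010100011100
Gen 2 (rule 41): 001000001001010001
Gen 3 (rule 126): 011100011111111011
Gen 4 (rule 149): 001011001111110000
Gen 5 (rule 225): 100101000111110111
Gen 6 (rule 41): 000010010100001100

Answer: 000010010100001100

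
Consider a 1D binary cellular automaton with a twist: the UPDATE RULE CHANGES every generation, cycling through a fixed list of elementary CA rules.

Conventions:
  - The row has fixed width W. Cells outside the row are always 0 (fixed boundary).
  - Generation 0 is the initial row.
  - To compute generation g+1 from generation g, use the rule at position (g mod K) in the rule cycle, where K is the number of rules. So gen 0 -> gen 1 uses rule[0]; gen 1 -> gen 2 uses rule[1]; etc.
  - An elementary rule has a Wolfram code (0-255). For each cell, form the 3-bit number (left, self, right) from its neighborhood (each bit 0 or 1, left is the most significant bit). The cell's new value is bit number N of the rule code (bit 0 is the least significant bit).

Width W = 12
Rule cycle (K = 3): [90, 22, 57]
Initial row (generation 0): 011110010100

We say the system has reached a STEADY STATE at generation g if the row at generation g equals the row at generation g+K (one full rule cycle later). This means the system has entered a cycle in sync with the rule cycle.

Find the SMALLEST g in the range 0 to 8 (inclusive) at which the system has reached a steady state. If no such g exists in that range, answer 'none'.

Gen 0: 011110010100
Gen 1 (rule 90): 110011100010
Gen 2 (rule 22): 001100010111
Gen 3 (rule 57): 101011001100
Gen 4 (rule 90): 000011111110
Gen 5 (rule 22): 000100000001
Gen 6 (rule 57): 110011111100
Gen 7 (rule 90): 111110000110
Gen 8 (rule 22): 000001001001
Gen 9 (rule 57): 111100100100
Gen 10 (rule 90): 100111011010
Gen 11 (rule 22): 111000000011

Answer: none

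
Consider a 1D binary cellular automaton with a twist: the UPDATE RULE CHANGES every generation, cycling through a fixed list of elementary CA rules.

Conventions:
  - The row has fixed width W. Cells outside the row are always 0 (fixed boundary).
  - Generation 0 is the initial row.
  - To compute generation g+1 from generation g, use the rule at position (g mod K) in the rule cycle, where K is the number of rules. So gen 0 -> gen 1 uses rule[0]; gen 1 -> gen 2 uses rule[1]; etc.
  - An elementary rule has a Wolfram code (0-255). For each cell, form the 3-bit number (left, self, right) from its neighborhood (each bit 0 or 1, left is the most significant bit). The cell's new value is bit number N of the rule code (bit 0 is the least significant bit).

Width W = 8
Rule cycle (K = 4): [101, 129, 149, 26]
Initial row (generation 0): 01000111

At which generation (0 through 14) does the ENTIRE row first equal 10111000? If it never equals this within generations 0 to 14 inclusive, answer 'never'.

Gen 0: 01000111
Gen 1 (rule 101): 01010001
Gen 2 (rule 129): 00000100
Gen 3 (rule 149): 11110111
Gen 4 (rule 26): 10000100
Gen 5 (rule 101): 10110101
Gen 6 (rule 129): 00000000
Gen 7 (rule 149): 11111111
Gen 8 (rule 26): 10000000
Gen 9 (rule 101): 10111111
Gen 10 (rule 129): 00011110
Gen 11 (rule 149): 11001101
Gen 12 (rule 26): 10111000
Gen 13 (rule 101): 11001011
Gen 14 (rule 129): 00000000

Answer: 12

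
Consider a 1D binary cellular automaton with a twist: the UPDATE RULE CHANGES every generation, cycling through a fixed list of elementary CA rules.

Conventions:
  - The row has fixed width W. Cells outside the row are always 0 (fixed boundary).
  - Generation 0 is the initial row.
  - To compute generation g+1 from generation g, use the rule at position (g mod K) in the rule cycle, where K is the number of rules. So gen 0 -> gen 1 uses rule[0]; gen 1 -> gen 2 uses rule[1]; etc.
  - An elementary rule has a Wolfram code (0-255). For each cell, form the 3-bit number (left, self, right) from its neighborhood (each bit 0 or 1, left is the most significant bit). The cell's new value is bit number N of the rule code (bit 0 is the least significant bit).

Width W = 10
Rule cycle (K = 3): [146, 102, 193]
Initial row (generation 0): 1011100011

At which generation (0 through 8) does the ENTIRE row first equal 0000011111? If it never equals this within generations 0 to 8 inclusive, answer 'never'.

Answer: never

Derivation:
Gen 0: 1011100011
Gen 1 (rule 146): 0001010100
Gen 2 (rule 102): 0011111100
Gen 3 (rule 193): 1001111101
Gen 4 (rule 146): 0110111000
Gen 5 (rule 102): 1011001000
Gen 6 (rule 193): 0001000011
Gen 7 (rule 146): 0010100100
Gen 8 (rule 102): 0111101100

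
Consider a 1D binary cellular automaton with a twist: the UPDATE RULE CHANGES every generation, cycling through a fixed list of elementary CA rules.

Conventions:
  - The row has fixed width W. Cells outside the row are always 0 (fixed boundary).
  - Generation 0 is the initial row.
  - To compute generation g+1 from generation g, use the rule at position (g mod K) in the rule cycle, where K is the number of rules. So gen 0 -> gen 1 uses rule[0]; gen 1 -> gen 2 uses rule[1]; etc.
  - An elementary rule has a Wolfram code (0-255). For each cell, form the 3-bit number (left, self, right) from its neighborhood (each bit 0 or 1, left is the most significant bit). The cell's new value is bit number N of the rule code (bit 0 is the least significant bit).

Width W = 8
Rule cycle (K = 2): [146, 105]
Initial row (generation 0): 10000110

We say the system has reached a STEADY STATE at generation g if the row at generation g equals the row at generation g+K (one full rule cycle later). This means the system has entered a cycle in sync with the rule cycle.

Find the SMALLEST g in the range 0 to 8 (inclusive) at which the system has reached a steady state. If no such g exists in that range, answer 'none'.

Gen 0: 10000110
Gen 1 (rule 146): 01001001
Gen 2 (rule 105): 00000000
Gen 3 (rule 146): 00000000
Gen 4 (rule 105): 11111111
Gen 5 (rule 146): 01111110
Gen 6 (rule 105): 01000010
Gen 7 (rule 146): 10100101
Gen 8 (rule 105): 01000010
Gen 9 (rule 146): 10100101
Gen 10 (rule 105): 01000010

Answer: 6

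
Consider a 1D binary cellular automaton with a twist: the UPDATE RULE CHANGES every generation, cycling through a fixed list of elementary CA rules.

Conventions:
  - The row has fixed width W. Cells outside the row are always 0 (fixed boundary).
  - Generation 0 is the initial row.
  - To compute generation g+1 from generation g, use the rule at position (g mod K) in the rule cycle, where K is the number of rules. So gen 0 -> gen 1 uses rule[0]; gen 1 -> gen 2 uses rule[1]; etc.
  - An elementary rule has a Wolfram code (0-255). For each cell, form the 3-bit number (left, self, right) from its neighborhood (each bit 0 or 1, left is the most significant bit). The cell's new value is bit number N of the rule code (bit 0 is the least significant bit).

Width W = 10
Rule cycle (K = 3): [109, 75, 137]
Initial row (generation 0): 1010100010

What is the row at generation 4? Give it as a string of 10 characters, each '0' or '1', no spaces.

Answer: 1010101001

Derivation:
Gen 0: 1010100010
Gen 1 (rule 109): 1111101010
Gen 2 (rule 75): 1000100000
Gen 3 (rule 137): 0010001111
Gen 4 (rule 109): 1010101001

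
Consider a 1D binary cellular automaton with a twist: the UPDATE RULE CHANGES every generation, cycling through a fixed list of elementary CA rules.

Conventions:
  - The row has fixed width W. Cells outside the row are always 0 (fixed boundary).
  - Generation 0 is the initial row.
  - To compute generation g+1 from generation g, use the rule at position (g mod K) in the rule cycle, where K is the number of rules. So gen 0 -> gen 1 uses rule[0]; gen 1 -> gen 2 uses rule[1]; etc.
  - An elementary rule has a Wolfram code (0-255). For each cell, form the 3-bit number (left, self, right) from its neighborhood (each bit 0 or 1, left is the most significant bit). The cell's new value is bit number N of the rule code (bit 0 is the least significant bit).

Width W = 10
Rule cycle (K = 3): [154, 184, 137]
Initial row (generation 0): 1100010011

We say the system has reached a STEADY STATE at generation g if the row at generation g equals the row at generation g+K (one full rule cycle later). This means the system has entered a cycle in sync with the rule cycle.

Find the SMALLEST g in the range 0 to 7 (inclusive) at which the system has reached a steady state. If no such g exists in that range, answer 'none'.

Gen 0: 1100010011
Gen 1 (rule 154): 1010101110
Gen 2 (rule 184): 0101011101
Gen 3 (rule 137): 0000011000
Gen 4 (rule 154): 0000110100
Gen 5 (rule 184): 0000101010
Gen 6 (rule 137): 1110000000
Gen 7 (rule 154): 1101000000
Gen 8 (rule 184): 1010100000
Gen 9 (rule 137): 0000001111
Gen 10 (rule 154): 0000011110

Answer: none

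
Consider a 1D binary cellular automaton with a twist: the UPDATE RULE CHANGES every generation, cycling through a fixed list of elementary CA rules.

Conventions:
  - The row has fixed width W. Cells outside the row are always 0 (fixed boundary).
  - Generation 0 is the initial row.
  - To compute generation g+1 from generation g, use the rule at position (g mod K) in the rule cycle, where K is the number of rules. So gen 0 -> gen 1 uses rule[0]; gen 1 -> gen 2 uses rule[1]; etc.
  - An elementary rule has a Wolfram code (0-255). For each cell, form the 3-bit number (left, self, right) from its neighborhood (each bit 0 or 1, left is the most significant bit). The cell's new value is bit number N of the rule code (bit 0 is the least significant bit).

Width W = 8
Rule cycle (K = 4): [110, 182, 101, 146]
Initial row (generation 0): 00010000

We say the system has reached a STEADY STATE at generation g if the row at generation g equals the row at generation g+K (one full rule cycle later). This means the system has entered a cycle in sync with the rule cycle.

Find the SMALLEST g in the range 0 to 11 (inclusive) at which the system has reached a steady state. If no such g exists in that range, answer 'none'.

Answer: 5

Derivation:
Gen 0: 00010000
Gen 1 (rule 110): 00110000
Gen 2 (rule 182): 01001000
Gen 3 (rule 101): 01001011
Gen 4 (rule 146): 10110000
Gen 5 (rule 110): 11110000
Gen 6 (rule 182): 01101000
Gen 7 (rule 101): 00111011
Gen 8 (rule 146): 01010000
Gen 9 (rule 110): 11110000
Gen 10 (rule 182): 01101000
Gen 11 (rule 101): 00111011
Gen 12 (rule 146): 01010000
Gen 13 (rule 110): 11110000
Gen 14 (rule 182): 01101000
Gen 15 (rule 101): 00111011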